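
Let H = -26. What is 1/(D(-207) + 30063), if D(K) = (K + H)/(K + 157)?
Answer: 50/1503383 ≈ 3.3258e-5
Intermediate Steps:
D(K) = (-26 + K)/(157 + K) (D(K) = (K - 26)/(K + 157) = (-26 + K)/(157 + K))
1/(D(-207) + 30063) = 1/((-26 - 207)/(157 - 207) + 30063) = 1/(-233/(-50) + 30063) = 1/(-1/50*(-233) + 30063) = 1/(233/50 + 30063) = 1/(1503383/50) = 50/1503383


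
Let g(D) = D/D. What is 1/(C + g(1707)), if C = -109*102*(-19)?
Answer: 1/211243 ≈ 4.7339e-6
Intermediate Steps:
g(D) = 1
C = 211242 (C = -11118*(-19) = 211242)
1/(C + g(1707)) = 1/(211242 + 1) = 1/211243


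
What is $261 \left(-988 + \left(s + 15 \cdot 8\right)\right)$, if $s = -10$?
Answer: $-229158$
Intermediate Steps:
$261 \left(-988 + \left(s + 15 \cdot 8\right)\right) = 261 \left(-988 + \left(-10 + 15 \cdot 8\right)\right) = 261 \left(-988 + \left(-10 + 120\right)\right) = 261 \left(-988 + 110\right) = 261 \left(-878\right) = -229158$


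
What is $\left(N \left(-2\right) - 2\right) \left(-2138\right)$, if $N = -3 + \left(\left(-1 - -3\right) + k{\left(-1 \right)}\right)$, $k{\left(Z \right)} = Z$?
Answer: $-4276$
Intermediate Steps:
$N = -2$ ($N = -3 - -1 = -3 + \left(\left(-1 + 3\right) - 1\right) = -3 + \left(2 - 1\right) = -3 + 1 = -2$)
$\left(N \left(-2\right) - 2\right) \left(-2138\right) = \left(\left(-2\right) \left(-2\right) - 2\right) \left(-2138\right) = \left(4 - 2\right) \left(-2138\right) = 2 \left(-2138\right) = -4276$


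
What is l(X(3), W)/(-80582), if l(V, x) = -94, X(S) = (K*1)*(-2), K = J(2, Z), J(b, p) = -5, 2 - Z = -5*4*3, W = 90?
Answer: 47/40291 ≈ 0.0011665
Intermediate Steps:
Z = 62 (Z = 2 - (-5*4)*3 = 2 - (-20)*3 = 2 - 1*(-60) = 2 + 60 = 62)
K = -5
X(S) = 10 (X(S) = -5*1*(-2) = -5*(-2) = 10)
l(X(3), W)/(-80582) = -94/(-80582) = -94*(-1/80582) = 47/40291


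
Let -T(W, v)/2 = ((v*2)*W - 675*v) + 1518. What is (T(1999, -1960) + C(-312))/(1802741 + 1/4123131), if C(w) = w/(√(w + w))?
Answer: 13424011570311/1858234325518 + 4123131*I*√39/3716468651036 ≈ 7.2241 + 6.9283e-6*I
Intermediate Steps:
T(W, v) = -3036 + 1350*v - 4*W*v (T(W, v) = -2*(((v*2)*W - 675*v) + 1518) = -2*(((2*v)*W - 675*v) + 1518) = -2*((2*W*v - 675*v) + 1518) = -2*((-675*v + 2*W*v) + 1518) = -2*(1518 - 675*v + 2*W*v) = -3036 + 1350*v - 4*W*v)
C(w) = √2*√w/2 (C(w) = w/(√(2*w)) = w/((√2*√w)) = w*(√2/(2*√w)) = √2*√w/2)
(T(1999, -1960) + C(-312))/(1802741 + 1/4123131) = ((-3036 + 1350*(-1960) - 4*1999*(-1960)) + √2*√(-312)/2)/(1802741 + 1/4123131) = ((-3036 - 2646000 + 15672160) + √2*(2*I*√78)/2)/(1802741 + 1/4123131) = (13023124 + 2*I*√39)/(7432937302072/4123131) = (13023124 + 2*I*√39)*(4123131/7432937302072) = 13424011570311/1858234325518 + 4123131*I*√39/3716468651036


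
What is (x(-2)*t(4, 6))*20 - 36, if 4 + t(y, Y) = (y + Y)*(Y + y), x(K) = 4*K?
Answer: -15396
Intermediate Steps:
t(y, Y) = -4 + (Y + y)**2 (t(y, Y) = -4 + (y + Y)*(Y + y) = -4 + (Y + y)*(Y + y) = -4 + (Y + y)**2)
(x(-2)*t(4, 6))*20 - 36 = ((4*(-2))*(-4 + (6 + 4)**2))*20 - 36 = -8*(-4 + 10**2)*20 - 36 = -8*(-4 + 100)*20 - 36 = -8*96*20 - 36 = -768*20 - 36 = -15360 - 36 = -15396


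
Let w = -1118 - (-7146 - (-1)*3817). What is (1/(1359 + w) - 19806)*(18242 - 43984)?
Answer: 910075189949/1785 ≈ 5.0985e+8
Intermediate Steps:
w = 2211 (w = -1118 - (-7146 - 1*(-3817)) = -1118 - (-7146 + 3817) = -1118 - 1*(-3329) = -1118 + 3329 = 2211)
(1/(1359 + w) - 19806)*(18242 - 43984) = (1/(1359 + 2211) - 19806)*(18242 - 43984) = (1/3570 - 19806)*(-25742) = -70707419/3570*(-25742) = 910075189949/1785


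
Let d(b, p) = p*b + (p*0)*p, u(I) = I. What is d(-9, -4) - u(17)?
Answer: 19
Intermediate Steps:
d(b, p) = b*p (d(b, p) = b*p + 0*p = b*p + 0 = b*p)
d(-9, -4) - u(17) = -9*(-4) - 1*17 = 36 - 17 = 19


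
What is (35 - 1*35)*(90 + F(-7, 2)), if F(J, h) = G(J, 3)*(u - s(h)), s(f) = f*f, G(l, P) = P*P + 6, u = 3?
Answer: 0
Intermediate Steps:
G(l, P) = 6 + P**2 (G(l, P) = P**2 + 6 = 6 + P**2)
s(f) = f**2
F(J, h) = 45 - 15*h**2 (F(J, h) = (6 + 3**2)*(3 - h**2) = (6 + 9)*(3 - h**2) = 15*(3 - h**2) = 45 - 15*h**2)
(35 - 1*35)*(90 + F(-7, 2)) = (35 - 1*35)*(90 + (45 - 15*2**2)) = (35 - 35)*(90 + (45 - 15*4)) = 0*(90 + (45 - 60)) = 0*(90 - 15) = 0*75 = 0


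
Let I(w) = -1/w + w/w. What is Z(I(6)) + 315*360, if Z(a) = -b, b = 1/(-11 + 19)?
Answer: 907199/8 ≈ 1.1340e+5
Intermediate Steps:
b = ⅛ (b = 1/8 = ⅛ ≈ 0.12500)
I(w) = 1 - 1/w (I(w) = -1/w + 1 = 1 - 1/w)
Z(a) = -⅛ (Z(a) = -1*⅛ = -⅛)
Z(I(6)) + 315*360 = -⅛ + 315*360 = -⅛ + 113400 = 907199/8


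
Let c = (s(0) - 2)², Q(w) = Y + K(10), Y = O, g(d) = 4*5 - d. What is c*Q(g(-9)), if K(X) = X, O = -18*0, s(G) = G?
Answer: 40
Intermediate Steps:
O = 0
g(d) = 20 - d
Y = 0
Q(w) = 10 (Q(w) = 0 + 10 = 10)
c = 4 (c = (0 - 2)² = (-2)² = 4)
c*Q(g(-9)) = 4*10 = 40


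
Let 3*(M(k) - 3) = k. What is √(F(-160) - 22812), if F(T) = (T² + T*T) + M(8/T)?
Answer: √25551885/30 ≈ 168.50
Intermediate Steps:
M(k) = 3 + k/3
F(T) = 3 + 2*T² + 8/(3*T) (F(T) = (T² + T*T) + (3 + (8/T)/3) = (T² + T²) + (3 + 8/(3*T)) = 2*T² + (3 + 8/(3*T)) = 3 + 2*T² + 8/(3*T))
√(F(-160) - 22812) = √((3 + 2*(-160)² + (8/3)/(-160)) - 22812) = √((3 + 2*25600 + (8/3)*(-1/160)) - 22812) = √((3 + 51200 - 1/60) - 22812) = √(3072179/60 - 22812) = √(1703459/60) = √25551885/30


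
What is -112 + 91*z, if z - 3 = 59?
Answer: 5530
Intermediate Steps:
z = 62 (z = 3 + 59 = 62)
-112 + 91*z = -112 + 91*62 = -112 + 5642 = 5530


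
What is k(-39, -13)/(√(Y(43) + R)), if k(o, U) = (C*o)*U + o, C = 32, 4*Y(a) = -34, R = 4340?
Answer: 16185*√17326/8663 ≈ 245.92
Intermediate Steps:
Y(a) = -17/2 (Y(a) = (¼)*(-34) = -17/2)
k(o, U) = o + 32*U*o (k(o, U) = (32*o)*U + o = 32*U*o + o = o + 32*U*o)
k(-39, -13)/(√(Y(43) + R)) = (-39*(1 + 32*(-13)))/(√(-17/2 + 4340)) = (-39*(1 - 416))/(√(8663/2)) = (-39*(-415))/((√17326/2)) = 16185*(√17326/8663) = 16185*√17326/8663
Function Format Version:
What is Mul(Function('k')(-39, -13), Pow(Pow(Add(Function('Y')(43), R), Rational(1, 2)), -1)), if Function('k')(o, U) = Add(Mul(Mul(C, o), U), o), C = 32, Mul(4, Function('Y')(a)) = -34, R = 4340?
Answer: Mul(Rational(16185, 8663), Pow(17326, Rational(1, 2))) ≈ 245.92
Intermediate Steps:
Function('Y')(a) = Rational(-17, 2) (Function('Y')(a) = Mul(Rational(1, 4), -34) = Rational(-17, 2))
Function('k')(o, U) = Add(o, Mul(32, U, o)) (Function('k')(o, U) = Add(Mul(Mul(32, o), U), o) = Add(Mul(32, U, o), o) = Add(o, Mul(32, U, o)))
Mul(Function('k')(-39, -13), Pow(Pow(Add(Function('Y')(43), R), Rational(1, 2)), -1)) = Mul(Mul(-39, Add(1, Mul(32, -13))), Pow(Pow(Add(Rational(-17, 2), 4340), Rational(1, 2)), -1)) = Mul(Mul(-39, Add(1, -416)), Pow(Pow(Rational(8663, 2), Rational(1, 2)), -1)) = Mul(Mul(-39, -415), Pow(Mul(Rational(1, 2), Pow(17326, Rational(1, 2))), -1)) = Mul(16185, Mul(Rational(1, 8663), Pow(17326, Rational(1, 2)))) = Mul(Rational(16185, 8663), Pow(17326, Rational(1, 2)))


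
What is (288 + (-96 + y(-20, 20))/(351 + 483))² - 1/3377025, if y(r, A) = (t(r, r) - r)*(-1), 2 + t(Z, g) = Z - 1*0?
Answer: 5407653546895904/65247500025 ≈ 82879.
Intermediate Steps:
t(Z, g) = -2 + Z (t(Z, g) = -2 + (Z - 1*0) = -2 + (Z + 0) = -2 + Z)
y(r, A) = 2 (y(r, A) = ((-2 + r) - r)*(-1) = -2*(-1) = 2)
(288 + (-96 + y(-20, 20))/(351 + 483))² - 1/3377025 = (288 + (-96 + 2)/(351 + 483))² - 1/3377025 = (288 - 94/834)² - 1*1/3377025 = (288 - 94*1/834)² - 1/3377025 = (288 - 47/417)² - 1/3377025 = (120049/417)² - 1/3377025 = 14411762401/173889 - 1/3377025 = 5407653546895904/65247500025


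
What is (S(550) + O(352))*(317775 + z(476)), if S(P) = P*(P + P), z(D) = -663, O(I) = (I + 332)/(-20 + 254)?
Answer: 2494097930256/13 ≈ 1.9185e+11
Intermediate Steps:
O(I) = 166/117 + I/234 (O(I) = (332 + I)/234 = (332 + I)*(1/234) = 166/117 + I/234)
S(P) = 2*P**2 (S(P) = P*(2*P) = 2*P**2)
(S(550) + O(352))*(317775 + z(476)) = (2*550**2 + (166/117 + (1/234)*352))*(317775 - 663) = (2*302500 + (166/117 + 176/117))*317112 = (605000 + 38/13)*317112 = (7865038/13)*317112 = 2494097930256/13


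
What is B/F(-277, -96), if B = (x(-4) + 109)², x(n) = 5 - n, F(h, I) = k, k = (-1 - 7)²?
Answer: 3481/16 ≈ 217.56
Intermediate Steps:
k = 64 (k = (-8)² = 64)
F(h, I) = 64
B = 13924 (B = ((5 - 1*(-4)) + 109)² = ((5 + 4) + 109)² = (9 + 109)² = 118² = 13924)
B/F(-277, -96) = 13924/64 = 13924*(1/64) = 3481/16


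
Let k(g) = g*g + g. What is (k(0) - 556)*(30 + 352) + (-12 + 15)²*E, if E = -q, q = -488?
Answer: -208000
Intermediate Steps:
k(g) = g + g² (k(g) = g² + g = g + g²)
E = 488 (E = -1*(-488) = 488)
(k(0) - 556)*(30 + 352) + (-12 + 15)²*E = (0*(1 + 0) - 556)*(30 + 352) + (-12 + 15)²*488 = (0*1 - 556)*382 + 3²*488 = (0 - 556)*382 + 9*488 = -556*382 + 4392 = -212392 + 4392 = -208000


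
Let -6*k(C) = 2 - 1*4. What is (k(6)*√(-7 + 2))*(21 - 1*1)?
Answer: 20*I*√5/3 ≈ 14.907*I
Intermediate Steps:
k(C) = ⅓ (k(C) = -(2 - 1*4)/6 = -(2 - 4)/6 = -⅙*(-2) = ⅓)
(k(6)*√(-7 + 2))*(21 - 1*1) = (√(-7 + 2)/3)*(21 - 1*1) = (√(-5)/3)*(21 - 1) = ((I*√5)/3)*20 = (I*√5/3)*20 = 20*I*√5/3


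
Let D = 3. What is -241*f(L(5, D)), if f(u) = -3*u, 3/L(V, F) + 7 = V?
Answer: -2169/2 ≈ -1084.5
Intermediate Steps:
L(V, F) = 3/(-7 + V)
-241*f(L(5, D)) = -(-723)*3/(-7 + 5) = -(-723)*3/(-2) = -(-723)*3*(-½) = -(-723)*(-3)/2 = -241*9/2 = -2169/2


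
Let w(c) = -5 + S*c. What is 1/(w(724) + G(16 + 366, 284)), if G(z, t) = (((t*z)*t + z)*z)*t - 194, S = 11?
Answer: 1/3342620955077 ≈ 2.9917e-13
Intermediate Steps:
G(z, t) = -194 + t*z*(z + z*t²) (G(z, t) = ((z*t² + z)*z)*t - 194 = ((z + z*t²)*z)*t - 194 = (z*(z + z*t²))*t - 194 = t*z*(z + z*t²) - 194 = -194 + t*z*(z + z*t²))
w(c) = -5 + 11*c
1/(w(724) + G(16 + 366, 284)) = 1/((-5 + 11*724) + (-194 + 284*(16 + 366)² + 284³*(16 + 366)²)) = 1/((-5 + 7964) + (-194 + 284*382² + 22906304*382²)) = 1/(7959 + (-194 + 284*145924 + 22906304*145924)) = 1/(7959 + (-194 + 41442416 + 3342579504896)) = 1/(7959 + 3342620947118) = 1/3342620955077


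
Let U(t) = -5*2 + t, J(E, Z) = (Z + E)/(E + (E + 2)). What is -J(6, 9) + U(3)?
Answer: -113/14 ≈ -8.0714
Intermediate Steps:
J(E, Z) = (E + Z)/(2 + 2*E) (J(E, Z) = (E + Z)/(E + (2 + E)) = (E + Z)/(2 + 2*E))
U(t) = -10 + t
-J(6, 9) + U(3) = -(6 + 9)/(2*(1 + 6)) + (-10 + 3) = -15/(2*7) - 7 = -1*15/14 - 7 = -15/14 - 7 = -113/14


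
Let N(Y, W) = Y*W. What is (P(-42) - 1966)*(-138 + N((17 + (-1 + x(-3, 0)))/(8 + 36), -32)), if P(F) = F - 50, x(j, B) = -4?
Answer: 3321612/11 ≈ 3.0196e+5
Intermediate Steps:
P(F) = -50 + F
N(Y, W) = W*Y
(P(-42) - 1966)*(-138 + N((17 + (-1 + x(-3, 0)))/(8 + 36), -32)) = ((-50 - 42) - 1966)*(-138 - 32*(17 + (-1 - 4))/(8 + 36)) = (-92 - 1966)*(-138 - 32*(17 - 5)/44) = -2058*(-138 - 384/44) = -2058*(-138 - 32*3/11) = -2058*(-138 - 96/11) = -2058*(-1614/11) = 3321612/11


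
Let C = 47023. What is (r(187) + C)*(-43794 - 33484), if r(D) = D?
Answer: -3648294380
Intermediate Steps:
(r(187) + C)*(-43794 - 33484) = (187 + 47023)*(-43794 - 33484) = 47210*(-77278) = -3648294380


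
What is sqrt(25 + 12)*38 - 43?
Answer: -43 + 38*sqrt(37) ≈ 188.15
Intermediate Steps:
sqrt(25 + 12)*38 - 43 = sqrt(37)*38 - 43 = 38*sqrt(37) - 43 = -43 + 38*sqrt(37)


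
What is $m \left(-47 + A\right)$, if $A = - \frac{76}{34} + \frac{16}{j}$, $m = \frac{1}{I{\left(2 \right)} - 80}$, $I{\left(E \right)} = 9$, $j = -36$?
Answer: $\frac{7601}{10863} \approx 0.69971$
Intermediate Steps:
$m = - \frac{1}{71}$ ($m = \frac{1}{9 - 80} = \frac{1}{-71} = - \frac{1}{71} \approx -0.014085$)
$A = - \frac{410}{153}$ ($A = - \frac{76}{34} + \frac{16}{-36} = \left(-76\right) \frac{1}{34} + 16 \left(- \frac{1}{36}\right) = - \frac{38}{17} - \frac{4}{9} = - \frac{410}{153} \approx -2.6797$)
$m \left(-47 + A\right) = - \frac{-47 - \frac{410}{153}}{71} = \left(- \frac{1}{71}\right) \left(- \frac{7601}{153}\right) = \frac{7601}{10863}$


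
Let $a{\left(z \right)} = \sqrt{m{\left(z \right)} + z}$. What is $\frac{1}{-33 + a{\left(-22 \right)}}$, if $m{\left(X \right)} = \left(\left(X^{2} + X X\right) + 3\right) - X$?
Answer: $- \frac{33}{118} - \frac{\sqrt{971}}{118} \approx -0.54374$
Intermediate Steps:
$m{\left(X \right)} = 3 - X + 2 X^{2}$ ($m{\left(X \right)} = \left(\left(X^{2} + X^{2}\right) + 3\right) - X = \left(2 X^{2} + 3\right) - X = \left(3 + 2 X^{2}\right) - X = 3 - X + 2 X^{2}$)
$a{\left(z \right)} = \sqrt{3 + 2 z^{2}}$ ($a{\left(z \right)} = \sqrt{\left(3 - z + 2 z^{2}\right) + z} = \sqrt{3 + 2 z^{2}}$)
$\frac{1}{-33 + a{\left(-22 \right)}} = \frac{1}{-33 + \sqrt{3 + 2 \left(-22\right)^{2}}} = \frac{1}{-33 + \sqrt{3 + 2 \cdot 484}} = \frac{1}{-33 + \sqrt{3 + 968}} = \frac{1}{-33 + \sqrt{971}}$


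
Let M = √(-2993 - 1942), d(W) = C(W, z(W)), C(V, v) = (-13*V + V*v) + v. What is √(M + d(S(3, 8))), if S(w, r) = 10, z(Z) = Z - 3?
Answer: √(-53 + I*√4935) ≈ 4.1833 + 8.3964*I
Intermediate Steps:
z(Z) = -3 + Z
C(V, v) = v - 13*V + V*v
d(W) = -3 - 12*W + W*(-3 + W) (d(W) = (-3 + W) - 13*W + W*(-3 + W) = -3 - 12*W + W*(-3 + W))
M = I*√4935 (M = √(-4935) = I*√4935 ≈ 70.25*I)
√(M + d(S(3, 8))) = √(I*√4935 + (-3 + 10² - 15*10)) = √(I*√4935 + (-3 + 100 - 150)) = √(I*√4935 - 53) = √(-53 + I*√4935)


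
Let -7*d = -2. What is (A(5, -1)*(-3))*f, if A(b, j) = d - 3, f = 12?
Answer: 684/7 ≈ 97.714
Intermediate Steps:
d = 2/7 (d = -⅐*(-2) = 2/7 ≈ 0.28571)
A(b, j) = -19/7 (A(b, j) = 2/7 - 3 = -19/7)
(A(5, -1)*(-3))*f = -19/7*(-3)*12 = (57/7)*12 = 684/7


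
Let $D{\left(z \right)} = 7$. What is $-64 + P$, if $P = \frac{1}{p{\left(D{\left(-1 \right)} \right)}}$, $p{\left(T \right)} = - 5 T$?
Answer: $- \frac{2241}{35} \approx -64.029$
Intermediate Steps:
$P = - \frac{1}{35}$ ($P = \frac{1}{\left(-5\right) 7} = \frac{1}{-35} = - \frac{1}{35} \approx -0.028571$)
$-64 + P = -64 - \frac{1}{35} = - \frac{2241}{35}$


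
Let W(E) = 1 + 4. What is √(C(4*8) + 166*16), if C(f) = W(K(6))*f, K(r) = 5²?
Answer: 16*√11 ≈ 53.066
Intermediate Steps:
K(r) = 25
W(E) = 5
C(f) = 5*f
√(C(4*8) + 166*16) = √(5*(4*8) + 166*16) = √(5*32 + 2656) = √(160 + 2656) = √2816 = 16*√11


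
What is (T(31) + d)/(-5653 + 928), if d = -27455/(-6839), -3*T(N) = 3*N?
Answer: 20506/3590475 ≈ 0.0057112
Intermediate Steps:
T(N) = -N
d = 27455/6839 (d = -27455*(-1/6839) = 27455/6839 ≈ 4.0145)
(T(31) + d)/(-5653 + 928) = (-1*31 + 27455/6839)/(-5653 + 928) = (-31 + 27455/6839)/(-4725) = -184554/6839*(-1/4725) = 20506/3590475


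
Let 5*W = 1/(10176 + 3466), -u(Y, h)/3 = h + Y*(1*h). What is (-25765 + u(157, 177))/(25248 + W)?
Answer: -7480113230/1722166081 ≈ -4.3434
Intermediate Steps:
u(Y, h) = -3*h - 3*Y*h (u(Y, h) = -3*(h + Y*(1*h)) = -3*(h + Y*h) = -3*h - 3*Y*h)
W = 1/68210 (W = 1/(5*(10176 + 3466)) = (1/5)/13642 = (1/5)*(1/13642) = 1/68210 ≈ 1.4661e-5)
(-25765 + u(157, 177))/(25248 + W) = (-25765 - 3*177*(1 + 157))/(25248 + 1/68210) = (-25765 - 3*177*158)/(1722166081/68210) = (-25765 - 83898)*(68210/1722166081) = -109663*68210/1722166081 = -7480113230/1722166081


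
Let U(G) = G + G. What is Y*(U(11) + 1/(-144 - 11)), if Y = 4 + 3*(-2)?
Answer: -6818/155 ≈ -43.987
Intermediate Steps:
U(G) = 2*G
Y = -2 (Y = 4 - 6 = -2)
Y*(U(11) + 1/(-144 - 11)) = -2*(2*11 + 1/(-144 - 11)) = -2*(22 + 1/(-155)) = -2*(22 - 1/155) = -2*3409/155 = -6818/155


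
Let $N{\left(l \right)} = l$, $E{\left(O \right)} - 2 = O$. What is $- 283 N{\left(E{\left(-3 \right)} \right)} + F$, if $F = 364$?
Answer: $647$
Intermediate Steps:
$E{\left(O \right)} = 2 + O$
$- 283 N{\left(E{\left(-3 \right)} \right)} + F = - 283 \left(2 - 3\right) + 364 = \left(-283\right) \left(-1\right) + 364 = 283 + 364 = 647$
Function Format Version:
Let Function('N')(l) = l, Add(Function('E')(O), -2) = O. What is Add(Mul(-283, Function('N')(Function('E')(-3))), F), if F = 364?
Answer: 647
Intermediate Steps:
Function('E')(O) = Add(2, O)
Add(Mul(-283, Function('N')(Function('E')(-3))), F) = Add(Mul(-283, Add(2, -3)), 364) = Add(Mul(-283, -1), 364) = Add(283, 364) = 647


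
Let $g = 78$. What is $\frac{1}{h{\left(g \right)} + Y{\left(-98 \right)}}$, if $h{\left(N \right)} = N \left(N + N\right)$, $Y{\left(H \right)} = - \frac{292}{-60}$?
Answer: $\frac{15}{182593} \approx 8.215 \cdot 10^{-5}$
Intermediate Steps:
$Y{\left(H \right)} = \frac{73}{15}$ ($Y{\left(H \right)} = \left(-292\right) \left(- \frac{1}{60}\right) = \frac{73}{15}$)
$h{\left(N \right)} = 2 N^{2}$ ($h{\left(N \right)} = N 2 N = 2 N^{2}$)
$\frac{1}{h{\left(g \right)} + Y{\left(-98 \right)}} = \frac{1}{2 \cdot 78^{2} + \frac{73}{15}} = \frac{1}{2 \cdot 6084 + \frac{73}{15}} = \frac{1}{12168 + \frac{73}{15}} = \frac{1}{\frac{182593}{15}} = \frac{15}{182593}$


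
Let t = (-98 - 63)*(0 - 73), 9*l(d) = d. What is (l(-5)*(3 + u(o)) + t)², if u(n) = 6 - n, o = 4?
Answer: 11183485504/81 ≈ 1.3807e+8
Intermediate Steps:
l(d) = d/9
t = 11753 (t = -161*(-73) = 11753)
(l(-5)*(3 + u(o)) + t)² = (((⅑)*(-5))*(3 + (6 - 1*4)) + 11753)² = (-5*(3 + (6 - 4))/9 + 11753)² = (-5*(3 + 2)/9 + 11753)² = (-5/9*5 + 11753)² = (-25/9 + 11753)² = (105752/9)² = 11183485504/81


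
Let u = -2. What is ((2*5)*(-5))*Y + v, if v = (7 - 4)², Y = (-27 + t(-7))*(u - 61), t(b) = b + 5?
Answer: -91341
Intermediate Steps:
t(b) = 5 + b
Y = 1827 (Y = (-27 + (5 - 7))*(-2 - 61) = (-27 - 2)*(-63) = -29*(-63) = 1827)
v = 9 (v = 3² = 9)
((2*5)*(-5))*Y + v = ((2*5)*(-5))*1827 + 9 = (10*(-5))*1827 + 9 = -50*1827 + 9 = -91350 + 9 = -91341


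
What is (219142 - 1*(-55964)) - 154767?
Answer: 120339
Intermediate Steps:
(219142 - 1*(-55964)) - 154767 = (219142 + 55964) - 154767 = 275106 - 154767 = 120339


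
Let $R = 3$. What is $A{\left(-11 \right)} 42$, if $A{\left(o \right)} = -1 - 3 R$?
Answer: $-420$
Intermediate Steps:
$A{\left(o \right)} = -10$ ($A{\left(o \right)} = -1 - 9 = -10$)
$A{\left(-11 \right)} 42 = \left(-10\right) 42 = -420$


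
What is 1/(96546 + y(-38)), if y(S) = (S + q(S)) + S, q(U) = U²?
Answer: 1/97914 ≈ 1.0213e-5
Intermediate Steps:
y(S) = S² + 2*S (y(S) = (S + S²) + S = S² + 2*S)
1/(96546 + y(-38)) = 1/(96546 - 38*(2 - 38)) = 1/(96546 - 38*(-36)) = 1/(96546 + 1368) = 1/97914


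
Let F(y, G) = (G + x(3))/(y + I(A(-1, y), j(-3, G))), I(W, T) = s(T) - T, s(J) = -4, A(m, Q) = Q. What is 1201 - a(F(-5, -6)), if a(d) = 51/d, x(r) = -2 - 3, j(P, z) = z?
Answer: 13058/11 ≈ 1187.1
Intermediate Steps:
I(W, T) = -4 - T
x(r) = -5
F(y, G) = (-5 + G)/(-4 + y - G) (F(y, G) = (G - 5)/(y + (-4 - G)) = (-5 + G)/(-4 + y - G))
1201 - a(F(-5, -6)) = 1201 - 51/((5 - 1*(-6))/(4 - 6 - 1*(-5))) = 1201 - 51/((5 + 6)/(4 - 6 + 5)) = 1201 - 51/(11/3) = 1201 - 51/((⅓)*11) = 1201 - 51/11/3 = 1201 - 51*3/11 = 1201 - 1*153/11 = 1201 - 153/11 = 13058/11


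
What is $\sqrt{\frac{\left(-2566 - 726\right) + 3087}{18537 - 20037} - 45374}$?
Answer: $\frac{i \sqrt{40836477}}{30} \approx 213.01 i$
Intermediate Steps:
$\sqrt{\frac{\left(-2566 - 726\right) + 3087}{18537 - 20037} - 45374} = \sqrt{\frac{-3292 + 3087}{-1500} - 45374} = \sqrt{\left(-205\right) \left(- \frac{1}{1500}\right) - 45374} = \sqrt{\frac{41}{300} - 45374} = \sqrt{- \frac{13612159}{300}} = \frac{i \sqrt{40836477}}{30}$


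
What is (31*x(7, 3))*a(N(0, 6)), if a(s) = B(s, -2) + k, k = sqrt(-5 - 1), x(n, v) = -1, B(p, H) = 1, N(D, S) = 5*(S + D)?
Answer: -31 - 31*I*sqrt(6) ≈ -31.0 - 75.934*I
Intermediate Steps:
N(D, S) = 5*D + 5*S (N(D, S) = 5*(D + S) = 5*D + 5*S)
k = I*sqrt(6) (k = sqrt(-6) = I*sqrt(6) ≈ 2.4495*I)
a(s) = 1 + I*sqrt(6)
(31*x(7, 3))*a(N(0, 6)) = (31*(-1))*(1 + I*sqrt(6)) = -31*(1 + I*sqrt(6)) = -31 - 31*I*sqrt(6)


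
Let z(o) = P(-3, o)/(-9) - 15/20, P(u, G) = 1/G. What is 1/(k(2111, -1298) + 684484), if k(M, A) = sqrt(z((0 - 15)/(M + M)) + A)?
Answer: 369621360/252999907662677 - 6*I*sqrt(10266555)/252999907662677 ≈ 1.461e-6 - 7.5988e-11*I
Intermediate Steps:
z(o) = -3/4 - 1/(9*o) (z(o) = 1/(o*(-9)) - 15/20 = -1/9/o - 15*1/20 = -1/(9*o) - 3/4 = -3/4 - 1/(9*o))
k(M, A) = sqrt(A - M*(-4 + 405/(2*M))/270) (k(M, A) = sqrt((-4 - 27*(0 - 15)/(M + M))/(36*(((0 - 15)/(M + M)))) + A) = sqrt((-4 - (-405)/(2*M))/(36*((-15*1/(2*M)))) + A) = sqrt((-4 - (-405)*1/(2*M))/(36*((-15/(2*M)))) + A) = sqrt((-4 - (-405)/(2*M))/(36*((-15/(2*M)))) + A) = sqrt((-2*M/15)*(-4 + 405/(2*M))/36 + A) = sqrt(-M*(-4 + 405/(2*M))/270 + A) = sqrt(A - M*(-4 + 405/(2*M))/270))
1/(k(2111, -1298) + 684484) = 1/(sqrt(-6075 + 120*2111 + 8100*(-1298))/90 + 684484) = 1/(sqrt(-6075 + 253320 - 10513800)/90 + 684484) = 1/(sqrt(-10266555)/90 + 684484) = 1/((I*sqrt(10266555))/90 + 684484) = 1/(I*sqrt(10266555)/90 + 684484) = 1/(684484 + I*sqrt(10266555)/90)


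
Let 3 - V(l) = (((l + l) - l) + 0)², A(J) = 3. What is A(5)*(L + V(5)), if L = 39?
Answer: 51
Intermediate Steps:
V(l) = 3 - l² (V(l) = 3 - (((l + l) - l) + 0)² = 3 - ((2*l - l) + 0)² = 3 - (l + 0)² = 3 - l²)
A(5)*(L + V(5)) = 3*(39 + (3 - 1*5²)) = 3*(39 + (3 - 1*25)) = 3*(39 + (3 - 25)) = 3*(39 - 22) = 3*17 = 51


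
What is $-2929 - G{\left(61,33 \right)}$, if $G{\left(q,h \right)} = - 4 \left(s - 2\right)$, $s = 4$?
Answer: $-2921$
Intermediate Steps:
$G{\left(q,h \right)} = -8$ ($G{\left(q,h \right)} = - 4 \left(4 - 2\right) = \left(-4\right) 2 = -8$)
$-2929 - G{\left(61,33 \right)} = -2929 - -8 = -2929 + 8 = -2921$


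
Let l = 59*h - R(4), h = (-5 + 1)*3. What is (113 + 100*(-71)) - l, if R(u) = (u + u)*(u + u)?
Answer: -6215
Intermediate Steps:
R(u) = 4*u² (R(u) = (2*u)*(2*u) = 4*u²)
h = -12 (h = -4*3 = -12)
l = -772 (l = 59*(-12) - 4*4² = -708 - 4*16 = -708 - 1*64 = -708 - 64 = -772)
(113 + 100*(-71)) - l = (113 + 100*(-71)) - 1*(-772) = (113 - 7100) + 772 = -6987 + 772 = -6215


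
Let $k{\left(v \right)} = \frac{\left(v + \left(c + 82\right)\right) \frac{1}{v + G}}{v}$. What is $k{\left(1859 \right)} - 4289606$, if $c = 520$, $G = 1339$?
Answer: $- \frac{25502059415231}{5945082} \approx -4.2896 \cdot 10^{6}$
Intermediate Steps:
$k{\left(v \right)} = \frac{602 + v}{v \left(1339 + v\right)}$ ($k{\left(v \right)} = \frac{\left(v + \left(520 + 82\right)\right) \frac{1}{v + 1339}}{v} = \frac{\left(v + 602\right) \frac{1}{1339 + v}}{v} = \frac{\left(602 + v\right) \frac{1}{1339 + v}}{v} = \frac{\frac{1}{1339 + v} \left(602 + v\right)}{v} = \frac{602 + v}{v \left(1339 + v\right)}$)
$k{\left(1859 \right)} - 4289606 = \frac{602 + 1859}{1859 \left(1339 + 1859\right)} - 4289606 = \frac{1}{1859} \cdot \frac{1}{3198} \cdot 2461 - 4289606 = \frac{2461}{5945082} - 4289606 = - \frac{25502059415231}{5945082}$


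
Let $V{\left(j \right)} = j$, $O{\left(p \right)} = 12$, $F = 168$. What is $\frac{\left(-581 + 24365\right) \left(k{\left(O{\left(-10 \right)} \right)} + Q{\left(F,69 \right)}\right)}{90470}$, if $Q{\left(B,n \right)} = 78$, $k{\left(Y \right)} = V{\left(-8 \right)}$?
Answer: $\frac{166488}{9047} \approx 18.403$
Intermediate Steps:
$k{\left(Y \right)} = -8$
$\frac{\left(-581 + 24365\right) \left(k{\left(O{\left(-10 \right)} \right)} + Q{\left(F,69 \right)}\right)}{90470} = \frac{\left(-581 + 24365\right) \left(-8 + 78\right)}{90470} = 23784 \cdot 70 \cdot \frac{1}{90470} = 1664880 \cdot \frac{1}{90470} = \frac{166488}{9047}$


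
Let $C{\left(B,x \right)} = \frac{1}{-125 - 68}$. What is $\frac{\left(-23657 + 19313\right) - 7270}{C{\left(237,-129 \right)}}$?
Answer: $2241502$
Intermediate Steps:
$C{\left(B,x \right)} = - \frac{1}{193}$ ($C{\left(B,x \right)} = \frac{1}{-193} = - \frac{1}{193}$)
$\frac{\left(-23657 + 19313\right) - 7270}{C{\left(237,-129 \right)}} = \frac{\left(-23657 + 19313\right) - 7270}{- \frac{1}{193}} = \left(-4344 - 7270\right) \left(-193\right) = \left(-11614\right) \left(-193\right) = 2241502$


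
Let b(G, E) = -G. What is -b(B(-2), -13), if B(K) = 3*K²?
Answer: 12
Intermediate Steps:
-b(B(-2), -13) = -(-1)*3*(-2)² = -(-1)*3*4 = -(-1)*12 = -1*(-12) = 12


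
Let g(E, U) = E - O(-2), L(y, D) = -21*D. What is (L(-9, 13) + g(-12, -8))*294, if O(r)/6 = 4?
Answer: -90846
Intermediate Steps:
O(r) = 24 (O(r) = 6*4 = 24)
g(E, U) = -24 + E (g(E, U) = E - 1*24 = E - 24 = -24 + E)
(L(-9, 13) + g(-12, -8))*294 = (-21*13 + (-24 - 12))*294 = (-273 - 36)*294 = -309*294 = -90846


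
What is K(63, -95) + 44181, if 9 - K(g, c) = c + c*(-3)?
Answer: 44000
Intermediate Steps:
K(g, c) = 9 + 2*c (K(g, c) = 9 - (c + c*(-3)) = 9 - (c - 3*c) = 9 - (-2)*c = 9 + 2*c)
K(63, -95) + 44181 = (9 + 2*(-95)) + 44181 = (9 - 190) + 44181 = -181 + 44181 = 44000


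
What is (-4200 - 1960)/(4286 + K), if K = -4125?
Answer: -880/23 ≈ -38.261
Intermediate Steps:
(-4200 - 1960)/(4286 + K) = (-4200 - 1960)/(4286 - 4125) = -6160/161 = -6160*1/161 = -880/23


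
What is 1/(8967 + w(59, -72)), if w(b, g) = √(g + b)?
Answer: 8967/80407102 - I*√13/80407102 ≈ 0.00011152 - 4.4841e-8*I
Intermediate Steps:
w(b, g) = √(b + g)
1/(8967 + w(59, -72)) = 1/(8967 + √(59 - 72)) = 1/(8967 + √(-13)) = 1/(8967 + I*√13)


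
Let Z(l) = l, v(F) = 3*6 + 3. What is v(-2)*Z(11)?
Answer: 231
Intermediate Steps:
v(F) = 21 (v(F) = 18 + 3 = 21)
v(-2)*Z(11) = 21*11 = 231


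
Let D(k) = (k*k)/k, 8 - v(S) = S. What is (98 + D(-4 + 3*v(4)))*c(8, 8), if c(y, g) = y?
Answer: 848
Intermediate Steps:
v(S) = 8 - S
D(k) = k (D(k) = k²/k = k)
(98 + D(-4 + 3*v(4)))*c(8, 8) = (98 + (-4 + 3*(8 - 1*4)))*8 = (98 + (-4 + 3*(8 - 4)))*8 = (98 + (-4 + 3*4))*8 = (98 + (-4 + 12))*8 = (98 + 8)*8 = 106*8 = 848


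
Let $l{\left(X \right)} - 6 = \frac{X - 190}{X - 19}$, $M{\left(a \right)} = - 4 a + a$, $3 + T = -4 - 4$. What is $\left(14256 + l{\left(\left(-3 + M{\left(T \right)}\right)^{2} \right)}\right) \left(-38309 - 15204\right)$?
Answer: $- \frac{672419313916}{881} \approx -7.6325 \cdot 10^{8}$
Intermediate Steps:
$T = -11$ ($T = -3 - 8 = -11$)
$M{\left(a \right)} = - 3 a$
$l{\left(X \right)} = 6 + \frac{-190 + X}{-19 + X}$ ($l{\left(X \right)} = 6 + \frac{X - 190}{X - 19} = 6 + \frac{-190 + X}{-19 + X}$)
$\left(14256 + l{\left(\left(-3 + M{\left(T \right)}\right)^{2} \right)}\right) \left(-38309 - 15204\right) = \left(14256 + \frac{-304 + 7 \left(-3 - -33\right)^{2}}{-19 + \left(-3 - -33\right)^{2}}\right) \left(-38309 - 15204\right) = \left(14256 + \frac{-304 + 7 \left(-3 + 33\right)^{2}}{-19 + \left(-3 + 33\right)^{2}}\right) \left(-53513\right) = \left(14256 + \frac{-304 + 7 \cdot 30^{2}}{-19 + 30^{2}}\right) \left(-53513\right) = \left(14256 + \frac{-304 + 7 \cdot 900}{-19 + 900}\right) \left(-53513\right) = \left(14256 + \frac{-304 + 6300}{881}\right) \left(-53513\right) = \left(14256 + \frac{1}{881} \cdot 5996\right) \left(-53513\right) = \left(14256 + \frac{5996}{881}\right) \left(-53513\right) = \frac{12565532}{881} \left(-53513\right) = - \frac{672419313916}{881}$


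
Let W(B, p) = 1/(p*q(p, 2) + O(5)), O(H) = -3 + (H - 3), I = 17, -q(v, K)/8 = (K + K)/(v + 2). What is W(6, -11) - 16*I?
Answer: -98201/361 ≈ -272.02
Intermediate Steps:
q(v, K) = -16*K/(2 + v) (q(v, K) = -8*(K + K)/(v + 2) = -8*2*K/(2 + v) = -16*K/(2 + v))
O(H) = -6 + H (O(H) = -3 + (-3 + H) = -6 + H)
W(B, p) = 1/(-1 - 32*p/(2 + p)) (W(B, p) = 1/(p*(-16*2/(2 + p)) + (-6 + 5)) = 1/(p*(-32/(2 + p)) - 1) = 1/(-32*p/(2 + p) - 1) = 1/(-1 - 32*p/(2 + p)))
W(6, -11) - 16*I = (-2 - 1*(-11))/(2 + 33*(-11)) - 16*17 = (-2 + 11)/(2 - 363) - 1*272 = 9/(-361) - 272 = -1/361*9 - 272 = -9/361 - 272 = -98201/361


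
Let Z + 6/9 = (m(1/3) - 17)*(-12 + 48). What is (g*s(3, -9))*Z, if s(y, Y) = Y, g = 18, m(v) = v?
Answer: 97308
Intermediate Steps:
Z = -1802/3 (Z = -⅔ + (1/3 - 17)*(-12 + 48) = -⅔ + (⅓ - 17)*36 = -⅔ - 50/3*36 = -⅔ - 600 = -1802/3 ≈ -600.67)
(g*s(3, -9))*Z = (18*(-9))*(-1802/3) = -162*(-1802/3) = 97308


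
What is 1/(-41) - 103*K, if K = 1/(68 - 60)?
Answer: -4231/328 ≈ -12.899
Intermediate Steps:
K = ⅛ (K = 1/8 = ⅛ ≈ 0.12500)
1/(-41) - 103*K = 1/(-41) - 103*⅛ = -1/41 - 103/8 = -4231/328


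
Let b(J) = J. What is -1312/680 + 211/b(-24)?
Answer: -21871/2040 ≈ -10.721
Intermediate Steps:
-1312/680 + 211/b(-24) = -1312/680 + 211/(-24) = -1312*1/680 + 211*(-1/24) = -164/85 - 211/24 = -21871/2040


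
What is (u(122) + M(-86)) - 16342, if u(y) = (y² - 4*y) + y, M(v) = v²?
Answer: 5572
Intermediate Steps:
u(y) = y² - 3*y
(u(122) + M(-86)) - 16342 = (122*(-3 + 122) + (-86)²) - 16342 = (122*119 + 7396) - 16342 = (14518 + 7396) - 16342 = 21914 - 16342 = 5572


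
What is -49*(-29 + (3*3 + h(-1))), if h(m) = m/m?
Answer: 931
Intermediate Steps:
h(m) = 1
-49*(-29 + (3*3 + h(-1))) = -49*(-29 + (3*3 + 1)) = -49*(-29 + (9 + 1)) = -49*(-29 + 10) = -49*(-19) = 931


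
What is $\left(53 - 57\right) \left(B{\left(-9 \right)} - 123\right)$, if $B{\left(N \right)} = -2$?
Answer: $500$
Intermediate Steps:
$\left(53 - 57\right) \left(B{\left(-9 \right)} - 123\right) = \left(53 - 57\right) \left(-2 - 123\right) = \left(-4\right) \left(-125\right) = 500$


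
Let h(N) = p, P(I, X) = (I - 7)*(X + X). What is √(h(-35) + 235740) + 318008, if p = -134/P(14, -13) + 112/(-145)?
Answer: 318008 + √41044219519485/13195 ≈ 3.1849e+5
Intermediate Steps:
P(I, X) = 2*X*(-7 + I) (P(I, X) = (-7 + I)*(2*X) = 2*X*(-7 + I))
p = -477/13195 (p = -134*(-1/(26*(-7 + 14))) + 112/(-145) = -134/(2*(-13)*7) + 112*(-1/145) = -134/(-182) - 112/145 = -134*(-1/182) - 112/145 = 67/91 - 112/145 = -477/13195 ≈ -0.036150)
h(N) = -477/13195
√(h(-35) + 235740) + 318008 = √(-477/13195 + 235740) + 318008 = √(3110588823/13195) + 318008 = √41044219519485/13195 + 318008 = 318008 + √41044219519485/13195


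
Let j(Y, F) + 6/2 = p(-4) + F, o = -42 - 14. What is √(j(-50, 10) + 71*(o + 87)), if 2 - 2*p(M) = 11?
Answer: √8814/2 ≈ 46.941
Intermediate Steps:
p(M) = -9/2 (p(M) = 1 - ½*11 = 1 - 11/2 = -9/2)
o = -56
j(Y, F) = -15/2 + F (j(Y, F) = -3 + (-9/2 + F) = -15/2 + F)
√(j(-50, 10) + 71*(o + 87)) = √((-15/2 + 10) + 71*(-56 + 87)) = √(5/2 + 71*31) = √(5/2 + 2201) = √(4407/2) = √8814/2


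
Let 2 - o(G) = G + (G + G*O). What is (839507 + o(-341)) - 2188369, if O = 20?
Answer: -1341358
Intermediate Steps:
o(G) = 2 - 22*G (o(G) = 2 - (G + (G + G*20)) = 2 - (G + (G + 20*G)) = 2 - (G + 21*G) = 2 - 22*G)
(839507 + o(-341)) - 2188369 = (839507 + (2 - 22*(-341))) - 2188369 = (839507 + (2 + 7502)) - 2188369 = (839507 + 7504) - 2188369 = 847011 - 2188369 = -1341358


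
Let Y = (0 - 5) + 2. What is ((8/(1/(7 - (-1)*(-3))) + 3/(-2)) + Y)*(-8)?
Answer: -220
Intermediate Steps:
Y = -3 (Y = -5 + 2 = -3)
((8/(1/(7 - (-1)*(-3))) + 3/(-2)) + Y)*(-8) = ((8/(1/(7 - (-1)*(-3))) + 3/(-2)) - 3)*(-8) = ((8/(1/(7 - 1*3)) + 3*(-½)) - 3)*(-8) = ((8/(1/(7 - 3)) - 3/2) - 3)*(-8) = ((8/(1/4) - 3/2) - 3)*(-8) = ((8/(¼) - 3/2) - 3)*(-8) = ((8*4 - 3/2) - 3)*(-8) = ((32 - 3/2) - 3)*(-8) = (61/2 - 3)*(-8) = (55/2)*(-8) = -220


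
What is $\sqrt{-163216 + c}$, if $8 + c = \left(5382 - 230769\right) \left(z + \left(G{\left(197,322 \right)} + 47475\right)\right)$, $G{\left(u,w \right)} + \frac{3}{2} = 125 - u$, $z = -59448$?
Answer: $\frac{3 \sqrt{1206649454}}{2} \approx 52105.0$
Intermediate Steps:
$G{\left(u,w \right)} = \frac{247}{2} - u$ ($G{\left(u,w \right)} = - \frac{3}{2} - \left(-125 + u\right) = \frac{247}{2} - u$)
$c = \frac{5430248975}{2}$ ($c = -8 + \left(5382 - 230769\right) \left(-59448 + \left(\left(\frac{247}{2} - 197\right) + 47475\right)\right) = -8 - 225387 \left(-59448 + \left(\left(\frac{247}{2} - 197\right) + 47475\right)\right) = -8 - 225387 \left(-59448 + \left(- \frac{147}{2} + 47475\right)\right) = -8 - 225387 \left(-59448 + \frac{94803}{2}\right) = -8 - - \frac{5430248991}{2} = -8 + \frac{5430248991}{2} = \frac{5430248975}{2} \approx 2.7151 \cdot 10^{9}$)
$\sqrt{-163216 + c} = \sqrt{-163216 + \frac{5430248975}{2}} = \sqrt{\frac{5429922543}{2}} = \frac{3 \sqrt{1206649454}}{2}$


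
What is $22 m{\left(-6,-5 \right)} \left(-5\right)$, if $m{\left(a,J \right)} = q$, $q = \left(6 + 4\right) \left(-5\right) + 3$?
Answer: $5170$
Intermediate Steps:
$q = -47$ ($q = 10 \left(-5\right) + 3 = -50 + 3 = -47$)
$m{\left(a,J \right)} = -47$
$22 m{\left(-6,-5 \right)} \left(-5\right) = 22 \left(-47\right) \left(-5\right) = \left(-1034\right) \left(-5\right) = 5170$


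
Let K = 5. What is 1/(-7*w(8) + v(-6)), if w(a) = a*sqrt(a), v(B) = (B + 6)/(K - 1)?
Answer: -sqrt(2)/224 ≈ -0.0063135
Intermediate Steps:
v(B) = 3/2 + B/4 (v(B) = (B + 6)/(5 - 1) = (6 + B)/4 = (6 + B)*(1/4) = 3/2 + B/4)
w(a) = a**(3/2)
1/(-7*w(8) + v(-6)) = 1/(-112*sqrt(2) + (3/2 + (1/4)*(-6))) = 1/(-112*sqrt(2) + (3/2 - 3/2)) = 1/(-112*sqrt(2) + 0) = 1/(-112*sqrt(2)) = -sqrt(2)/224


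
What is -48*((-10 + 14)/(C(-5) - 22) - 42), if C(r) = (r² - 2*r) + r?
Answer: 1992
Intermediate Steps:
C(r) = r² - r
-48*((-10 + 14)/(C(-5) - 22) - 42) = -48*((-10 + 14)/(-5*(-1 - 5) - 22) - 42) = -48*(4/(-5*(-6) - 22) - 42) = -48*(4/(30 - 22) - 42) = -48*(4/8 - 42) = -48*(4*(⅛) - 42) = -48*(½ - 42) = -48*(-83/2) = 1992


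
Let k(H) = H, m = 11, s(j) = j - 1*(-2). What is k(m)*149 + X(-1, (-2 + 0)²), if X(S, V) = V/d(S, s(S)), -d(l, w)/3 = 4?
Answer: 4916/3 ≈ 1638.7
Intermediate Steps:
s(j) = 2 + j (s(j) = j + 2 = 2 + j)
d(l, w) = -12 (d(l, w) = -3*4 = -12)
X(S, V) = -V/12 (X(S, V) = V/(-12) = V*(-1/12) = -V/12)
k(m)*149 + X(-1, (-2 + 0)²) = 11*149 - (-2 + 0)²/12 = 1639 - 1/12*(-2)² = 1639 - 1/12*4 = 1639 - ⅓ = 4916/3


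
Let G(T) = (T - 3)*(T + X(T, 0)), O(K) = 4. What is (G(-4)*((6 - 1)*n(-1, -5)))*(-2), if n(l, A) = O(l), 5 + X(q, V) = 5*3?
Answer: 1680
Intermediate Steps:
X(q, V) = 10 (X(q, V) = -5 + 5*3 = -5 + 15 = 10)
n(l, A) = 4
G(T) = (-3 + T)*(10 + T) (G(T) = (T - 3)*(T + 10) = (-3 + T)*(10 + T))
(G(-4)*((6 - 1)*n(-1, -5)))*(-2) = ((-30 + (-4)² + 7*(-4))*((6 - 1)*4))*(-2) = ((-30 + 16 - 28)*(5*4))*(-2) = -42*20*(-2) = -840*(-2) = 1680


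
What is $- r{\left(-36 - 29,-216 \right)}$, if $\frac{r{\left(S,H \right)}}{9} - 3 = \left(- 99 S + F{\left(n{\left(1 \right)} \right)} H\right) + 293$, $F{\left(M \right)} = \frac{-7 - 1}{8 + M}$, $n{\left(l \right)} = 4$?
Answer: $-61875$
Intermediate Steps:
$F{\left(M \right)} = - \frac{8}{8 + M}$
$r{\left(S,H \right)} = 2664 - 891 S - 6 H$ ($r{\left(S,H \right)} = 27 + 9 \left(\left(- 99 S + - \frac{8}{8 + 4} H\right) + 293\right) = 27 + 9 \left(\left(- 99 S + - \frac{8}{12} H\right) + 293\right) = 27 + 9 \left(\left(- 99 S + \left(-8\right) \frac{1}{12} H\right) + 293\right) = 27 + 9 \left(\left(- 99 S - \frac{2 H}{3}\right) + 293\right) = 27 + 9 \left(293 - 99 S - \frac{2 H}{3}\right) = 27 - \left(-2637 + 6 H + 891 S\right) = 2664 - 891 S - 6 H$)
$- r{\left(-36 - 29,-216 \right)} = - (2664 - 891 \left(-36 - 29\right) - -1296) = - (2664 - 891 \left(-36 - 29\right) + 1296) = - (2664 - -57915 + 1296) = - (2664 + 57915 + 1296) = \left(-1\right) 61875 = -61875$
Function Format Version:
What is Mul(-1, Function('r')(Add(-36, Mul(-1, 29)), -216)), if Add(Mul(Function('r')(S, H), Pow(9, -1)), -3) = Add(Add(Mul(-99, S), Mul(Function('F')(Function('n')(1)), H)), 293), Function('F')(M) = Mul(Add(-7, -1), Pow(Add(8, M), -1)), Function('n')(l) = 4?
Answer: -61875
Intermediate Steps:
Function('F')(M) = Mul(-8, Pow(Add(8, M), -1))
Function('r')(S, H) = Add(2664, Mul(-891, S), Mul(-6, H)) (Function('r')(S, H) = Add(27, Mul(9, Add(Add(Mul(-99, S), Mul(Mul(-8, Pow(Add(8, 4), -1)), H)), 293))) = Add(27, Mul(9, Add(Add(Mul(-99, S), Mul(Mul(-8, Pow(12, -1)), H)), 293))) = Add(27, Mul(9, Add(Add(Mul(-99, S), Mul(Mul(-8, Rational(1, 12)), H)), 293))) = Add(27, Mul(9, Add(Add(Mul(-99, S), Mul(Rational(-2, 3), H)), 293))) = Add(27, Mul(9, Add(293, Mul(-99, S), Mul(Rational(-2, 3), H)))) = Add(27, Add(2637, Mul(-891, S), Mul(-6, H))) = Add(2664, Mul(-891, S), Mul(-6, H)))
Mul(-1, Function('r')(Add(-36, Mul(-1, 29)), -216)) = Mul(-1, Add(2664, Mul(-891, Add(-36, Mul(-1, 29))), Mul(-6, -216))) = Mul(-1, Add(2664, Mul(-891, Add(-36, -29)), 1296)) = Mul(-1, Add(2664, Mul(-891, -65), 1296)) = Mul(-1, Add(2664, 57915, 1296)) = Mul(-1, 61875) = -61875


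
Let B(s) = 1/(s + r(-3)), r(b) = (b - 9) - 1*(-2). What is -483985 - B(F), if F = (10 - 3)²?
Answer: -18875416/39 ≈ -4.8399e+5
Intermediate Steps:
F = 49 (F = 7² = 49)
r(b) = -7 + b (r(b) = (-9 + b) + 2 = -7 + b)
B(s) = 1/(-10 + s) (B(s) = 1/(s + (-7 - 3)) = 1/(s - 10) = 1/(-10 + s))
-483985 - B(F) = -483985 - 1/(-10 + 49) = -483985 - 1/39 = -18875416/39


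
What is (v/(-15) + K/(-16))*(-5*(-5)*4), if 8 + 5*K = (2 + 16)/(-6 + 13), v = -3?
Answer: 375/14 ≈ 26.786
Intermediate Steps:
K = -38/35 (K = -8/5 + ((2 + 16)/(-6 + 13))/5 = -8/5 + (18/7)/5 = -8/5 + (18*(⅐))/5 = -8/5 + (⅕)*(18/7) = -8/5 + 18/35 = -38/35 ≈ -1.0857)
(v/(-15) + K/(-16))*(-5*(-5)*4) = (-3/(-15) - 38/35/(-16))*(-5*(-5)*4) = (-3*(-1/15) - 38/35*(-1/16))*(25*4) = (⅕ + 19/280)*100 = (15/56)*100 = 375/14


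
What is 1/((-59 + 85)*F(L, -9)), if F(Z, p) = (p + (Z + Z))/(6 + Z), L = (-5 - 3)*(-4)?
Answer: 19/715 ≈ 0.026573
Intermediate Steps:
L = 32 (L = -8*(-4) = 32)
F(Z, p) = (p + 2*Z)/(6 + Z)
1/((-59 + 85)*F(L, -9)) = 1/((-59 + 85)*((-9 + 2*32)/(6 + 32))) = 1/(26*((-9 + 64)/38)) = 1/(26*((1/38)*55)) = 1/(26*(55/38)) = 1/(715/19) = 19/715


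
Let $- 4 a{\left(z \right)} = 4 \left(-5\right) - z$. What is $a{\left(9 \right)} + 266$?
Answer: $\frac{1093}{4} \approx 273.25$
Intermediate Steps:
$a{\left(z \right)} = 5 + \frac{z}{4}$ ($a{\left(z \right)} = - \frac{4 \left(-5\right) - z}{4} = - \frac{-20 - z}{4} = 5 + \frac{z}{4}$)
$a{\left(9 \right)} + 266 = \left(5 + \frac{1}{4} \cdot 9\right) + 266 = \left(5 + \frac{9}{4}\right) + 266 = \frac{29}{4} + 266 = \frac{1093}{4}$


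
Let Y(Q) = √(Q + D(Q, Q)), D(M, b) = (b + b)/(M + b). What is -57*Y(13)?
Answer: -57*√14 ≈ -213.27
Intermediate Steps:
D(M, b) = 2*b/(M + b) (D(M, b) = (2*b)/(M + b) = 2*b/(M + b))
Y(Q) = √(1 + Q) (Y(Q) = √(Q + 2*Q/(Q + Q)) = √(Q + 2*Q/((2*Q))) = √(Q + 2*Q*(1/(2*Q))) = √(Q + 1) = √(1 + Q))
-57*Y(13) = -57*√(1 + 13) = -57*√14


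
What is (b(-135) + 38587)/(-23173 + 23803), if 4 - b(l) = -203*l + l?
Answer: 11321/630 ≈ 17.970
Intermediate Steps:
b(l) = 4 + 202*l (b(l) = 4 - (-203*l + l) = 4 - (-202)*l = 4 + 202*l)
(b(-135) + 38587)/(-23173 + 23803) = ((4 + 202*(-135)) + 38587)/(-23173 + 23803) = ((4 - 27270) + 38587)/630 = (-27266 + 38587)*(1/630) = 11321*(1/630) = 11321/630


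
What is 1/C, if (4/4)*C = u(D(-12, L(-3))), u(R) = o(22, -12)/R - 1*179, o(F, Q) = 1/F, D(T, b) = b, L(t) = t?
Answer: -66/11815 ≈ -0.0055861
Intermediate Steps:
u(R) = -179 + 1/(22*R) (u(R) = 1/(22*R) - 1*179 = 1/(22*R) - 179 = -179 + 1/(22*R))
C = -11815/66 (C = -179 + (1/22)/(-3) = -179 + (1/22)*(-⅓) = -179 - 1/66 = -11815/66 ≈ -179.02)
1/C = 1/(-11815/66) = -66/11815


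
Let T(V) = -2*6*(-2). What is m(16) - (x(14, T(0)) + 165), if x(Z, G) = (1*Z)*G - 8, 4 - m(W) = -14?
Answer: -475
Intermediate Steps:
T(V) = 24 (T(V) = -12*(-2) = 24)
m(W) = 18 (m(W) = 4 - 1*(-14) = 4 + 14 = 18)
x(Z, G) = -8 + G*Z (x(Z, G) = Z*G - 8 = G*Z - 8 = -8 + G*Z)
m(16) - (x(14, T(0)) + 165) = 18 - ((-8 + 24*14) + 165) = 18 - ((-8 + 336) + 165) = 18 - (328 + 165) = 18 - 1*493 = 18 - 493 = -475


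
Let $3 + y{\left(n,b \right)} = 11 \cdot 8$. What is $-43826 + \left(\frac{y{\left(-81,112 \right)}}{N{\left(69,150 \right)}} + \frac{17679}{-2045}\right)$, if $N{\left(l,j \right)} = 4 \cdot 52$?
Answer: $- \frac{18645330767}{425360} \approx -43834.0$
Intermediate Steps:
$y{\left(n,b \right)} = 85$ ($y{\left(n,b \right)} = -3 + 11 \cdot 8 = -3 + 88 = 85$)
$N{\left(l,j \right)} = 208$
$-43826 + \left(\frac{y{\left(-81,112 \right)}}{N{\left(69,150 \right)}} + \frac{17679}{-2045}\right) = -43826 + \left(\frac{85}{208} + \frac{17679}{-2045}\right) = -43826 + \left(85 \cdot \frac{1}{208} + 17679 \left(- \frac{1}{2045}\right)\right) = -43826 + \left(\frac{85}{208} - \frac{17679}{2045}\right) = -43826 - \frac{3503407}{425360} = - \frac{18645330767}{425360}$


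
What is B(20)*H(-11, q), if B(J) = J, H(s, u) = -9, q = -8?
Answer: -180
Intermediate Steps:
B(20)*H(-11, q) = 20*(-9) = -180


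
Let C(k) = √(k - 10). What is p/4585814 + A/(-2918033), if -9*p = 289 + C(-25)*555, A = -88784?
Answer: 3663478880047/120434009254758 - 185*I*√35/13757442 ≈ 0.030419 - 7.9555e-5*I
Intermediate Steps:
C(k) = √(-10 + k)
p = -289/9 - 185*I*√35/3 (p = -(289 + √(-10 - 25)*555)/9 = -(289 + √(-35)*555)/9 = -(289 + (I*√35)*555)/9 = -(289 + 555*I*√35)/9 = -289/9 - 185*I*√35/3 ≈ -32.111 - 364.82*I)
p/4585814 + A/(-2918033) = (-289/9 - 185*I*√35/3)/4585814 - 88784/(-2918033) = (-289/9 - 185*I*√35/3)*(1/4585814) - 88784*(-1/2918033) = (-289/41272326 - 185*I*√35/13757442) + 88784/2918033 = 3663478880047/120434009254758 - 185*I*√35/13757442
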